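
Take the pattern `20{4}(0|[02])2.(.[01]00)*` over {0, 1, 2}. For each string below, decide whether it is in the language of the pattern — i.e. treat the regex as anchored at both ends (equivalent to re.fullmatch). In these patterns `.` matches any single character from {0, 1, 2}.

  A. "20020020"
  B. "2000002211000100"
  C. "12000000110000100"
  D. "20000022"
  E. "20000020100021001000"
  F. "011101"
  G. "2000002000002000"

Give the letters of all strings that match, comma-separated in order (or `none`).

A → no match
B → match
C → no match — must start with "20"
D → match
E → match
F → no match — must start with "20"
G → match

B, D, E, G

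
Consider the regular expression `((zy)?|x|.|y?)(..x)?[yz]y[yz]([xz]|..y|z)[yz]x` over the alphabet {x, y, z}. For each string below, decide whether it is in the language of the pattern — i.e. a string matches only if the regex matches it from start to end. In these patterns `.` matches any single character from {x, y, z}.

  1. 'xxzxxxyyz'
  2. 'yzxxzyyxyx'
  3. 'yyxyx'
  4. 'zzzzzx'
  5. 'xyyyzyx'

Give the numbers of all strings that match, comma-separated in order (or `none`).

1 → no match — must end with 'x'
2 → match
3 → no match
4 → no match
5 → match

2, 5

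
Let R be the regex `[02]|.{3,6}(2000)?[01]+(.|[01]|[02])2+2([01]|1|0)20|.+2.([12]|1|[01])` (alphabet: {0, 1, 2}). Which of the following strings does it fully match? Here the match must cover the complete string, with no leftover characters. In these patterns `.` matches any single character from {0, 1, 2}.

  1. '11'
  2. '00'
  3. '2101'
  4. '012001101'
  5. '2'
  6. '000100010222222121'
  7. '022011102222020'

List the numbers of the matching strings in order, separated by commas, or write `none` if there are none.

1 → no match
2 → no match
3 → no match
4 → no match
5 → match
6 → no match
7 → match

5, 7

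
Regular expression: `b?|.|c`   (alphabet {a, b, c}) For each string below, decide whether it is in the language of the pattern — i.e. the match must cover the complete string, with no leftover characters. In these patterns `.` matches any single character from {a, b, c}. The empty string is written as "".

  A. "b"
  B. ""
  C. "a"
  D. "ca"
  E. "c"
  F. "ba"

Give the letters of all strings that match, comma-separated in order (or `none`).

A → match
B → match
C → match
D → no match
E → match
F → no match

A, B, C, E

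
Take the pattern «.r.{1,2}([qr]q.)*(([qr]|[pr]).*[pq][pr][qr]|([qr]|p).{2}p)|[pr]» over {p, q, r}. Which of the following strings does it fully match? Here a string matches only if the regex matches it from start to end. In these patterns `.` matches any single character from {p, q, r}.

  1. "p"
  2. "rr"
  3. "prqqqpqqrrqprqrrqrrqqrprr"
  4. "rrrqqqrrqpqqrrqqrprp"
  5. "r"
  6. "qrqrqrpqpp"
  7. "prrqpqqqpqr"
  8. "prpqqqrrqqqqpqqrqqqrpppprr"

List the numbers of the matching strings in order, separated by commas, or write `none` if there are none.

1. "p" → match
2. "rr" → no match
3 → match
4 → match
5. "r" → match
6. "qrqrqrpqpp" → match
7. "prrqpqqqpqr" → no match
8 → match

1, 3, 4, 5, 6, 8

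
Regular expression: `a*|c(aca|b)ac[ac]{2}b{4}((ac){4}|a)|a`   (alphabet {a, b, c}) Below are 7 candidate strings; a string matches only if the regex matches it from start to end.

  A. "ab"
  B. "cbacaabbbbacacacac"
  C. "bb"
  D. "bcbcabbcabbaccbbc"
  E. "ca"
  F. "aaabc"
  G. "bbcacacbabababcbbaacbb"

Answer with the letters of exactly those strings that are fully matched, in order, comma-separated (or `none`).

A → no match
B → match
C → no match
D → no match
E → no match
F → no match
G → no match

B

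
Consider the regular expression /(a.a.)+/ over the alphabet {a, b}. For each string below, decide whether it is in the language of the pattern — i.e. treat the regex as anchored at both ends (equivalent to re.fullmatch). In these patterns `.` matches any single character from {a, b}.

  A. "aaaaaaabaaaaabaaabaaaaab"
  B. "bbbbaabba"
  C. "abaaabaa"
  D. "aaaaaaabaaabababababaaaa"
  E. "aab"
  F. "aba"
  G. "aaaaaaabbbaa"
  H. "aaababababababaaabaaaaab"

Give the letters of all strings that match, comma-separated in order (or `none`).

A → match
B → no match — must start with "a"
C → match
D → match
E → no match
F → no match
G → no match
H → match

A, C, D, H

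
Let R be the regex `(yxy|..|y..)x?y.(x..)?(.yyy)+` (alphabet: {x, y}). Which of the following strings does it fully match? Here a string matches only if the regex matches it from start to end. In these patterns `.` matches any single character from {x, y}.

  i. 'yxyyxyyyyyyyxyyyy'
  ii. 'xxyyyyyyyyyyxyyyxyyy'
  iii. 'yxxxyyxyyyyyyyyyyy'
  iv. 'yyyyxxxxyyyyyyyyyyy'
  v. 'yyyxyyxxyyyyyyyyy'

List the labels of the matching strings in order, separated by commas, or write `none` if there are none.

i → no match
ii → match
iii → match
iv → match
v → match

ii, iii, iv, v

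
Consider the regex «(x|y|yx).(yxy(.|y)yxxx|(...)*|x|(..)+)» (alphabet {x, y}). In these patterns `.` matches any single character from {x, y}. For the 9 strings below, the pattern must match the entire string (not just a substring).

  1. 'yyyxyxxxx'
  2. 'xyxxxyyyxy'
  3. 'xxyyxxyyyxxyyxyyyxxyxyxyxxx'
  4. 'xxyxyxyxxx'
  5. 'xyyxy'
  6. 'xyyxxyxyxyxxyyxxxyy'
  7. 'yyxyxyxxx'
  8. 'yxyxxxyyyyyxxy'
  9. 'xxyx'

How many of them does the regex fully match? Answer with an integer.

1. 'yyyxyxxxx' → no match
2. 'xyxxxyyyxy' → match
3 → no match
4. 'xxyxyxyxxx' → match
5. 'xyyxy' → match
6 → no match
7. 'yyxyxyxxx' → no match
8 → match
9. 'xxyx' → match
Total matched: 5

5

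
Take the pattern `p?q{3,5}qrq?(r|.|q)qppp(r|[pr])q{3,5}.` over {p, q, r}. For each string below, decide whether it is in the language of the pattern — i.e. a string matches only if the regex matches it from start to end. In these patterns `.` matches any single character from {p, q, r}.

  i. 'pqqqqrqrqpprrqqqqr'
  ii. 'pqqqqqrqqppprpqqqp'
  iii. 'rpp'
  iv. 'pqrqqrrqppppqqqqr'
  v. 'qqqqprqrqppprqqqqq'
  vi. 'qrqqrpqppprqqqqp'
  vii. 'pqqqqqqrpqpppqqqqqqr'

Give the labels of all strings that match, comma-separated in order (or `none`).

none

i → no match
ii → no match
iii → no match
iv → no match
v → no match
vi → no match
vii → no match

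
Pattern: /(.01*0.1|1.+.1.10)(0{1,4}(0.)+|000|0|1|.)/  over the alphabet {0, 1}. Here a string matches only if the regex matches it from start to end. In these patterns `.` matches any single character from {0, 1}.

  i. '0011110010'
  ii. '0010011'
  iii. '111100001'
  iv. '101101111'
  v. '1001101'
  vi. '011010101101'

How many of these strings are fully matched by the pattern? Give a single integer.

2

i. '0011110010' → match
ii. '0010011' → match
iii. '111100001' → no match
iv. '101101111' → no match
v. '1001101' → no match
vi. '011010101101' → no match
Total matched: 2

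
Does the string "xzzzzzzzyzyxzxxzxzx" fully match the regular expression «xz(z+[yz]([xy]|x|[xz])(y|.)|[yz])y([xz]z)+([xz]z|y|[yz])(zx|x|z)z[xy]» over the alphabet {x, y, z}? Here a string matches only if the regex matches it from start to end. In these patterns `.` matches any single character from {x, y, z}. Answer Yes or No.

No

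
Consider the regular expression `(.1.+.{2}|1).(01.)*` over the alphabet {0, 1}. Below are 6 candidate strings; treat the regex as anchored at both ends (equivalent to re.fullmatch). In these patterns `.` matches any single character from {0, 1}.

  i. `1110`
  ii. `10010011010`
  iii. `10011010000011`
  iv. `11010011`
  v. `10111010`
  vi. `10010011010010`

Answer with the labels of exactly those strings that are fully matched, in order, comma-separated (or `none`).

ii, iv, vi

i → no match
ii → match
iii → no match
iv → match
v → no match
vi → match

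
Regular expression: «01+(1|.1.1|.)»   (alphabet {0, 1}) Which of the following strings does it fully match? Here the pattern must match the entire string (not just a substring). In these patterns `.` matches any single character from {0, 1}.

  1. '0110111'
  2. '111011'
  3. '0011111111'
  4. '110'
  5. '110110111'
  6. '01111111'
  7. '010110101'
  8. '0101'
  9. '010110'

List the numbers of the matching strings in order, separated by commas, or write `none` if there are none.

1, 6

1 → match
2 → no match — must start with '01'
3 → no match — must start with '01'
4 → no match — must start with '01'
5 → no match — must start with '01'
6 → match
7 → no match
8 → no match
9 → no match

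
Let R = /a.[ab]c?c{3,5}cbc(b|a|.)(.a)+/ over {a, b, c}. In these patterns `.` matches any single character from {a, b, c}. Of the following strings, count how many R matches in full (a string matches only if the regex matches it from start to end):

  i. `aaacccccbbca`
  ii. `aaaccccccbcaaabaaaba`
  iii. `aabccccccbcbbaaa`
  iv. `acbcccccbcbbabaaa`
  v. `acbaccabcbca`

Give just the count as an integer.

3

i → no match
ii → match
iii → match
iv → match
v → no match
Total matched: 3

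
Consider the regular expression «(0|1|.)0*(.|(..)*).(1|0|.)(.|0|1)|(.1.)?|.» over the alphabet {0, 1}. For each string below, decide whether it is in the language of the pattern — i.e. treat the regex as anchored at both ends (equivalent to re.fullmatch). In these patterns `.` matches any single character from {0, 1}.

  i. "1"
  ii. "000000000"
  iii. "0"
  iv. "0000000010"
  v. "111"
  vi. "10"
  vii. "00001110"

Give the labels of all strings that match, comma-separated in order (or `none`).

i → match
ii → match
iii → match
iv → match
v → match
vi → no match
vii → match

i, ii, iii, iv, v, vii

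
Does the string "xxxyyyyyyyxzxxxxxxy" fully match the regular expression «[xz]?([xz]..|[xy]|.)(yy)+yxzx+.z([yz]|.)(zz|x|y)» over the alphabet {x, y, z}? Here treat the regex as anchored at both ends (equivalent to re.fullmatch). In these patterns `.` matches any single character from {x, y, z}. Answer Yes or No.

No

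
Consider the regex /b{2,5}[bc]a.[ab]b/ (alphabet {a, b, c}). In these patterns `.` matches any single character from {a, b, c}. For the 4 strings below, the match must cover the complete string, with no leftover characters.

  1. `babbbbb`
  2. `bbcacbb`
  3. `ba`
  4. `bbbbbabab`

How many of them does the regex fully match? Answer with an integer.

1 → no match
2 → match
3 → no match — must end with `b`
4 → match
Total matched: 2

2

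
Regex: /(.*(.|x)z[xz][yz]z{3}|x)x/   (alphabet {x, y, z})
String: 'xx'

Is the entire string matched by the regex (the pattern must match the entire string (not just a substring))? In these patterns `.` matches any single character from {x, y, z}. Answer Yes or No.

Yes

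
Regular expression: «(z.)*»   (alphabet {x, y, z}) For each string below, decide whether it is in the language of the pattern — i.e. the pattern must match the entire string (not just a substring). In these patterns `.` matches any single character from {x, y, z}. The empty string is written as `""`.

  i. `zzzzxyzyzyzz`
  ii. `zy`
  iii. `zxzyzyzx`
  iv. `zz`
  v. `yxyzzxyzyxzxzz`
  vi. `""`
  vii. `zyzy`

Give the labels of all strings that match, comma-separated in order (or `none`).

ii, iii, iv, vi, vii

i → no match
ii → match
iii → match
iv → match
v → no match
vi → match
vii → match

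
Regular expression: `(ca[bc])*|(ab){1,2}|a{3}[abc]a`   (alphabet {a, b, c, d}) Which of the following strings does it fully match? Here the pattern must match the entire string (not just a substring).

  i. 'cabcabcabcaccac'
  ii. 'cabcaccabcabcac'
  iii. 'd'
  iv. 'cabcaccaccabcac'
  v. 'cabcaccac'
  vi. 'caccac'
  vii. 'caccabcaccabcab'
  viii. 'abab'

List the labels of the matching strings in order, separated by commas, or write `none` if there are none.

i, ii, iv, v, vi, vii, viii

i → match
ii → match
iii → no match
iv → match
v → match
vi → match
vii → match
viii → match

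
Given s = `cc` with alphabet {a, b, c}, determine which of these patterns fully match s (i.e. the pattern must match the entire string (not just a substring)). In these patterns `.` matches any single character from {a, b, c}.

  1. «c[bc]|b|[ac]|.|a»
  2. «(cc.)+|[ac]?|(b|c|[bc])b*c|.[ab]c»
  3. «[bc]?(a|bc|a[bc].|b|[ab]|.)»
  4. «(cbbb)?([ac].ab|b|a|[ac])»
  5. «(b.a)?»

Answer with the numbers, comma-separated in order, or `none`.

1, 2, 3

1 → match
2 → match
3 → match
4 → no match
5 → no match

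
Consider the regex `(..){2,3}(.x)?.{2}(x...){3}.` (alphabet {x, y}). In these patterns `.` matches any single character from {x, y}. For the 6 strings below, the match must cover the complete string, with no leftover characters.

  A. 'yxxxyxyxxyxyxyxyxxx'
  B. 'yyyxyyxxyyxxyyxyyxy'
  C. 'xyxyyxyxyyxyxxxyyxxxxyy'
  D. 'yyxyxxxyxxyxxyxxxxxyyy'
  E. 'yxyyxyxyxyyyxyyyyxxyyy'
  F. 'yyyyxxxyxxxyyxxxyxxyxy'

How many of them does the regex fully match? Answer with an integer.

2

A → no match
B → match
C → match
D → no match
E → no match
F → no match
Total matched: 2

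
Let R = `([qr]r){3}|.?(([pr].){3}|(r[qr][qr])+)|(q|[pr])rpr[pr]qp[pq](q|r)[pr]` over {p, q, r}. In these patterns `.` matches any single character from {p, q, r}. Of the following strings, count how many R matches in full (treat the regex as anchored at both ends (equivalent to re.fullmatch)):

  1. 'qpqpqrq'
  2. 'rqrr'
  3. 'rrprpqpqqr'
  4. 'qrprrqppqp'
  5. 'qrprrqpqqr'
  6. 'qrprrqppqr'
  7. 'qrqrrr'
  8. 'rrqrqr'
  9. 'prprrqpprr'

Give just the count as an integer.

8

1 → match
2 → no match
3 → match
4 → match
5 → match
6 → match
7 → match
8 → match
9 → match
Total matched: 8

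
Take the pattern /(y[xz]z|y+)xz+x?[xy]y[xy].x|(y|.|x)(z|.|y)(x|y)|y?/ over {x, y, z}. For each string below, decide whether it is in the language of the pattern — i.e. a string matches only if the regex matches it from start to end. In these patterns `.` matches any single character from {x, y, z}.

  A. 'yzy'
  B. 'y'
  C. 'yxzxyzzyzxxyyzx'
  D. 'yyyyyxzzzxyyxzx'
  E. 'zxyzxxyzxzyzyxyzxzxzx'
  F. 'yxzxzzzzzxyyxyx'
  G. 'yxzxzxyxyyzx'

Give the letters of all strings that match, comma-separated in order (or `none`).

A. 'yzy' → match
B. 'y' → match
C → no match
D → match
E → no match
F → match
G. 'yxzxzxyxyyzx' → no match

A, B, D, F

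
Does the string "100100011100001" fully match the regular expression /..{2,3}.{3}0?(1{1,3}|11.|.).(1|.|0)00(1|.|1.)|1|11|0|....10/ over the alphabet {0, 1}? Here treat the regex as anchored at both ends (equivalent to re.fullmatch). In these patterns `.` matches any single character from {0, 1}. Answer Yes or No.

Yes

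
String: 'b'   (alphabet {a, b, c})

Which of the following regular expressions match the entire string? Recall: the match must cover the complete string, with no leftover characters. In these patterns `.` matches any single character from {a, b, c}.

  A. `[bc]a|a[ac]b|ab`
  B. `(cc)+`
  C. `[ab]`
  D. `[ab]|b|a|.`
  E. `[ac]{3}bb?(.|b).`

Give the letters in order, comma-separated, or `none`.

A → no match
B → no match — must start with 'cc'
C → match
D → match
E → no match

C, D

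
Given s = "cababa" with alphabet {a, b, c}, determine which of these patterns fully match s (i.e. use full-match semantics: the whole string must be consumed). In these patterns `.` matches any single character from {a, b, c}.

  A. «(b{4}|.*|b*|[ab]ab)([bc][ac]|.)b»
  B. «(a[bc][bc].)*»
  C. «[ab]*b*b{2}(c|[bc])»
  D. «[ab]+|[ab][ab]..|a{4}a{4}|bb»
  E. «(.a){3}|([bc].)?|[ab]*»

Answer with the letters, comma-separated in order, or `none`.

A → no match — must end with "b"
B → no match
C → no match
D → no match
E → match

E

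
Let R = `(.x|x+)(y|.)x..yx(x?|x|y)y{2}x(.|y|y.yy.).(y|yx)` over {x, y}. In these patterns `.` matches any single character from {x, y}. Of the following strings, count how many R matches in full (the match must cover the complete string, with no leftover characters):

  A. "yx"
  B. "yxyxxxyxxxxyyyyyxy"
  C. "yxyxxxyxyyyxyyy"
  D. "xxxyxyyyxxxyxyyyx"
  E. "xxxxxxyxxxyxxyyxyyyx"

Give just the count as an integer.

2

A → no match
B → no match
C → match
D → no match
E → match
Total matched: 2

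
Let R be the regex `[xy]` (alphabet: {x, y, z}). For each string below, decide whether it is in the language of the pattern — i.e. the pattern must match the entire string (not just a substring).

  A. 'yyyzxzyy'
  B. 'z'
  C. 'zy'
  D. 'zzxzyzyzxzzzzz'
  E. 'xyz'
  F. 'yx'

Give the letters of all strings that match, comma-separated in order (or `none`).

none

A. 'yyyzxzyy' → no match
B. 'z' → no match
C. 'zy' → no match
D → no match
E. 'xyz' → no match
F. 'yx' → no match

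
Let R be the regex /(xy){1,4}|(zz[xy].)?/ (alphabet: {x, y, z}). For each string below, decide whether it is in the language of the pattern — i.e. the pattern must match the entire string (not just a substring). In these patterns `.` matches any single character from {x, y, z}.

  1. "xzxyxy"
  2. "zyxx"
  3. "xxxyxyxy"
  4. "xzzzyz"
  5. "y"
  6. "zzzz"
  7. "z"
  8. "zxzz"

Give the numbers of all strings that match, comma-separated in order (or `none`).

none

1. "xzxyxy" → no match
2. "zyxx" → no match
3. "xxxyxyxy" → no match
4. "xzzzyz" → no match
5. "y" → no match
6. "zzzz" → no match
7. "z" → no match
8. "zxzz" → no match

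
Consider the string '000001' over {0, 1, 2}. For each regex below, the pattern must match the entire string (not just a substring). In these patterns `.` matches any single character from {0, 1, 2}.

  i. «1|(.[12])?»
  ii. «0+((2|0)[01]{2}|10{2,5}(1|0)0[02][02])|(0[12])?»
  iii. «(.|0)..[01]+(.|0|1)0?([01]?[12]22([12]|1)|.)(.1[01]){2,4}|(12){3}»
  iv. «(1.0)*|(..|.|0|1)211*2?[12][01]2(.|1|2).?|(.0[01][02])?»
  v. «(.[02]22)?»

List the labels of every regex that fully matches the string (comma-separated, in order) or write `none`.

ii

i → no match
ii → match
iii → no match
iv → no match
v → no match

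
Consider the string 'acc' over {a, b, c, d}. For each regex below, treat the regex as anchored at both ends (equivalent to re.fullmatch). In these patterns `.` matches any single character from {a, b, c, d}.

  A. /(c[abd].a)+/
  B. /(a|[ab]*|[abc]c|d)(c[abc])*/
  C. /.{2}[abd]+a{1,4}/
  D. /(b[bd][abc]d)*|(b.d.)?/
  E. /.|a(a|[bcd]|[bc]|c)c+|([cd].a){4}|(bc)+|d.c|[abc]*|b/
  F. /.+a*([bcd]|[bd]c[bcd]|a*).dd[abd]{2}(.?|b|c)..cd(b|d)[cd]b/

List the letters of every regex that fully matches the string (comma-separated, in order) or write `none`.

B, E

A → no match — must start with 'c'
B → match
C → no match — must end with 'a'
D → no match
E → match
F → no match — must end with 'b'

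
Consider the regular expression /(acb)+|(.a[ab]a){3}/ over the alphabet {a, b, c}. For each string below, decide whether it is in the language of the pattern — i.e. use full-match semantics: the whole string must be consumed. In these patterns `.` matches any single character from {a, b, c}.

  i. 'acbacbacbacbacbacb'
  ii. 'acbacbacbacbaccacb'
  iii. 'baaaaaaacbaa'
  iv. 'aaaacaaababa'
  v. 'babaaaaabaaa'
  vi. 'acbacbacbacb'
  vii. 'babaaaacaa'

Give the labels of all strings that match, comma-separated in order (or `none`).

i → match
ii → no match
iii → no match
iv → match
v → match
vi → match
vii → no match

i, iv, v, vi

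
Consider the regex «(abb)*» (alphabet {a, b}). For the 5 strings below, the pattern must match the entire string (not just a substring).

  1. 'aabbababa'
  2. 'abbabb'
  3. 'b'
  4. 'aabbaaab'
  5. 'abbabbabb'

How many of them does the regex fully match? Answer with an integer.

2

1 → no match
2 → match
3 → no match
4 → no match
5 → match
Total matched: 2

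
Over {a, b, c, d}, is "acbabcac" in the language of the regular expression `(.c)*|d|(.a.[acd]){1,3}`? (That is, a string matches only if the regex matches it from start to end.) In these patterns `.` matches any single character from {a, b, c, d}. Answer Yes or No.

No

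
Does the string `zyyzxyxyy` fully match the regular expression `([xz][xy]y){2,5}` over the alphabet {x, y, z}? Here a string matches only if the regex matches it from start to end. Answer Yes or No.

Yes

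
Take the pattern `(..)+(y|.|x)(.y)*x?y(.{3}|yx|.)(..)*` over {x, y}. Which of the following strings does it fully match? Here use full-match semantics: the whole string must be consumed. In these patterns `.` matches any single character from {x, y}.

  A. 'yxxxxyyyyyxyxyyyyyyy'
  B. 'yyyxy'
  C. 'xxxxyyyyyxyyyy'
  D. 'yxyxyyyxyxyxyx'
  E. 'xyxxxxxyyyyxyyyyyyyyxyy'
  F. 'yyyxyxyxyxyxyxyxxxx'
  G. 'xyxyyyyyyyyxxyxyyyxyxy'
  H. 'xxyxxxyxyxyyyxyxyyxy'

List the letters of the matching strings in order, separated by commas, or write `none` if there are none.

A → no match
B → no match
C → match
D → match
E → match
F → no match
G → match
H → match

C, D, E, G, H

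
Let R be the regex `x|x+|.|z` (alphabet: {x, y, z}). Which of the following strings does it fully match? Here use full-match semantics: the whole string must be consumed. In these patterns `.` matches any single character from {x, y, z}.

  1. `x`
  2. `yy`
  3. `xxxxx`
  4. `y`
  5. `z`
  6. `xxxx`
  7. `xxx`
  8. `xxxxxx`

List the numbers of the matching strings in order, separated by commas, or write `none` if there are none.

1. `x` → match
2. `yy` → no match
3. `xxxxx` → match
4. `y` → match
5. `z` → match
6. `xxxx` → match
7. `xxx` → match
8. `xxxxxx` → match

1, 3, 4, 5, 6, 7, 8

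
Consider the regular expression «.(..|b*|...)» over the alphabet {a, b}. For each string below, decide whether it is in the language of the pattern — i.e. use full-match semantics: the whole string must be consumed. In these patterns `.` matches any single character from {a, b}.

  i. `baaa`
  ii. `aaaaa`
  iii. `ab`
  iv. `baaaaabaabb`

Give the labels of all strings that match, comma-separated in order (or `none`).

i → match
ii → no match
iii → match
iv → no match

i, iii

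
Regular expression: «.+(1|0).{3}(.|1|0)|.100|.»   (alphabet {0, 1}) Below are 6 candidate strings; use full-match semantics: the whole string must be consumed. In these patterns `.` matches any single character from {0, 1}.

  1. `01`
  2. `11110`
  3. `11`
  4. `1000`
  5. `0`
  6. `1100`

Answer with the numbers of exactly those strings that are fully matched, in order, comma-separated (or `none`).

1 → no match
2 → no match
3 → no match
4 → no match
5 → match
6 → match

5, 6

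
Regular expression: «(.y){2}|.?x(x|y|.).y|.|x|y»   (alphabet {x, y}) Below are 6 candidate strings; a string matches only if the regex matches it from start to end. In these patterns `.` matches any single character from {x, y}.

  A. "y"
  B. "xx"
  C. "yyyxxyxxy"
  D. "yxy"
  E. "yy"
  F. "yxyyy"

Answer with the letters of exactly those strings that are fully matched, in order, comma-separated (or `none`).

A. "y" → match
B. "xx" → no match
C. "yyyxxyxxy" → no match
D. "yxy" → no match
E. "yy" → no match
F. "yxyyy" → match

A, F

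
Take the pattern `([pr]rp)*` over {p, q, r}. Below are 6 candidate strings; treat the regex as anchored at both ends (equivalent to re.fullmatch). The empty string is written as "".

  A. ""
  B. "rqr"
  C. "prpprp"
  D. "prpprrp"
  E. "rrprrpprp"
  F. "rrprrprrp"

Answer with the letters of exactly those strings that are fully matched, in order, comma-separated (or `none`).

A → match
B → no match
C → match
D → no match
E → match
F → match

A, C, E, F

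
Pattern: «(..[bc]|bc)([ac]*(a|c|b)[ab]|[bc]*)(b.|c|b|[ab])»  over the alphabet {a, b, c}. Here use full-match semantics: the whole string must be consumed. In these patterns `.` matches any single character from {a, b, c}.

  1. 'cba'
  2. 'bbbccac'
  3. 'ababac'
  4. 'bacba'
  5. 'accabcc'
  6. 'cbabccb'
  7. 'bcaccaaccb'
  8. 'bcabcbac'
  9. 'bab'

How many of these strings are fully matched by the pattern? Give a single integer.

2

1 → no match
2 → match
3 → no match
4 → match
5 → no match
6 → no match
7 → no match
8 → no match
9 → no match
Total matched: 2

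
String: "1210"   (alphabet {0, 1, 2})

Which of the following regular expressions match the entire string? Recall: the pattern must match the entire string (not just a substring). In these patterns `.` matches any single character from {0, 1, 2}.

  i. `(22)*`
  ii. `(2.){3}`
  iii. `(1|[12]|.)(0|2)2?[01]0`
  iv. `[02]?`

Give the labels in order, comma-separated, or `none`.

iii

i → no match
ii → no match — must start with "2"
iii → match
iv → no match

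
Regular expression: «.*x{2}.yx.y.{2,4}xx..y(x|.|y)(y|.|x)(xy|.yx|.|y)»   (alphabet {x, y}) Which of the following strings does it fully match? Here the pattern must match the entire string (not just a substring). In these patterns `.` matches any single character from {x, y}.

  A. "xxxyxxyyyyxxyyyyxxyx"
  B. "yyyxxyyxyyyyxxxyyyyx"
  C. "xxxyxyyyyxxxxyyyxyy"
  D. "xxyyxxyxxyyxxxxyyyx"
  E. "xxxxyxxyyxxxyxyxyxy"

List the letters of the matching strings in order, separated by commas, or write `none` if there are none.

A → match
B → match
C → match
D → match
E → match

A, B, C, D, E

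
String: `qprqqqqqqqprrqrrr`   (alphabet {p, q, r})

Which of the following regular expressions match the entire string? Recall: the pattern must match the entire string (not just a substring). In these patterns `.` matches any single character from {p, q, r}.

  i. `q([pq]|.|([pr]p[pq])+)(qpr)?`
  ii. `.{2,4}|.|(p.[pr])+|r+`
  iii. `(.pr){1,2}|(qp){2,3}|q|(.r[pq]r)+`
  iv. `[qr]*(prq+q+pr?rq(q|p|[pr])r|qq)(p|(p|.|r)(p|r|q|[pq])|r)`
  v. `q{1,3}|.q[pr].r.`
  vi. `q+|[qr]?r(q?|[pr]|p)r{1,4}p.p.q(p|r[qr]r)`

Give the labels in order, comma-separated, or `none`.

i → no match
ii → no match
iii → no match
iv → match
v → no match
vi → no match

iv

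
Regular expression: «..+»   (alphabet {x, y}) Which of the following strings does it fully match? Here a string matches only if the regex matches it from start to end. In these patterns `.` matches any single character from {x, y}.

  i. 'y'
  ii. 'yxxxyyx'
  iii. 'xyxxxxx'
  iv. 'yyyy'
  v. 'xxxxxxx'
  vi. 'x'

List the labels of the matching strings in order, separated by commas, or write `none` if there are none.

i → no match
ii → match
iii → match
iv → match
v → match
vi → no match

ii, iii, iv, v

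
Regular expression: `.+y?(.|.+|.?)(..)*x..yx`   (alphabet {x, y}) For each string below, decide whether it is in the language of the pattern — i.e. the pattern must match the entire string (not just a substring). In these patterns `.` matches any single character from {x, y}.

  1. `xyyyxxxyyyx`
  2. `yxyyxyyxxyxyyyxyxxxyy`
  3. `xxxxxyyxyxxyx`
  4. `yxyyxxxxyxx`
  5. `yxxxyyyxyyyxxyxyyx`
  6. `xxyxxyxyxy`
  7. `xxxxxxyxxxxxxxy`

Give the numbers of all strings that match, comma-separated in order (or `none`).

1 → match
2 → no match — must end with `yx`
3 → no match
4 → no match — must end with `yx`
5 → no match
6 → no match — must end with `yx`
7 → no match — must end with `yx`

1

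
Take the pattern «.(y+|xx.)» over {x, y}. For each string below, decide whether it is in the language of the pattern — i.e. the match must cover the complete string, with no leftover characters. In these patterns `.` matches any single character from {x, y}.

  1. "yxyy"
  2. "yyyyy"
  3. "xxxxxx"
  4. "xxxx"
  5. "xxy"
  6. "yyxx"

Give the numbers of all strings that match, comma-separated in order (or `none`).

1. "yxyy" → no match
2. "yyyyy" → match
3. "xxxxxx" → no match
4. "xxxx" → match
5. "xxy" → no match
6. "yyxx" → no match

2, 4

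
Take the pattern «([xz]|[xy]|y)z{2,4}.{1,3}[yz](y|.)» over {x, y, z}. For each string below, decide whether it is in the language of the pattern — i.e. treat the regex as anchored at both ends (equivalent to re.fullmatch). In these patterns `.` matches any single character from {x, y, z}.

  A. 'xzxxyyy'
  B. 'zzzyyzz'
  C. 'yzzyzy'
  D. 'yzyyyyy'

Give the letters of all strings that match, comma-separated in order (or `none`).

A → no match
B → match
C → match
D → no match

B, C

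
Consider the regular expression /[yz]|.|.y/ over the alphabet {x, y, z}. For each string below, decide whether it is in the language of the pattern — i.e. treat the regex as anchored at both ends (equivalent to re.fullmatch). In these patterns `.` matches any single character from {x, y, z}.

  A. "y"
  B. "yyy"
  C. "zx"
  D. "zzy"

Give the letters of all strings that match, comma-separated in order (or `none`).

A. "y" → match
B. "yyy" → no match
C. "zx" → no match
D. "zzy" → no match

A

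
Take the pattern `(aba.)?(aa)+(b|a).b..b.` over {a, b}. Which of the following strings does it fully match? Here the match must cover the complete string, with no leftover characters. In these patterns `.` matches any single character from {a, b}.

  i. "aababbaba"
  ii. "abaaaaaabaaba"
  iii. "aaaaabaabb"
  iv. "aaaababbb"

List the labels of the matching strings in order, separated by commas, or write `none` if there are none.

i, ii, iv

i. "aababbaba" → match
ii → match
iii. "aaaaabaabb" → no match
iv. "aaaababbb" → match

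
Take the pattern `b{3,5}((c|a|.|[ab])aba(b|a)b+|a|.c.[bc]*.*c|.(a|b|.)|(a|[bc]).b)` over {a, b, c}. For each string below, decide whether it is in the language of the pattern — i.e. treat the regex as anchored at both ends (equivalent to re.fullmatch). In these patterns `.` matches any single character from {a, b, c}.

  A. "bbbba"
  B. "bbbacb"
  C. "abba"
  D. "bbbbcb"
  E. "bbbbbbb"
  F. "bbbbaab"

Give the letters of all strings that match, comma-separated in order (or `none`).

A. "bbbba" → match
B. "bbbacb" → match
C. "abba" → no match — must start with "b"
D. "bbbbcb" → match
E. "bbbbbbb" → match
F. "bbbbaab" → match

A, B, D, E, F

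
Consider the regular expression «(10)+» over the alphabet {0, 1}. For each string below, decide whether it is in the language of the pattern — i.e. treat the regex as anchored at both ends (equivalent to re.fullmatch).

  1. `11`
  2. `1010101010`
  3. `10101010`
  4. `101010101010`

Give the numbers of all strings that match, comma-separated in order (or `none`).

1 → no match — must start with `10`
2 → match
3 → match
4 → match

2, 3, 4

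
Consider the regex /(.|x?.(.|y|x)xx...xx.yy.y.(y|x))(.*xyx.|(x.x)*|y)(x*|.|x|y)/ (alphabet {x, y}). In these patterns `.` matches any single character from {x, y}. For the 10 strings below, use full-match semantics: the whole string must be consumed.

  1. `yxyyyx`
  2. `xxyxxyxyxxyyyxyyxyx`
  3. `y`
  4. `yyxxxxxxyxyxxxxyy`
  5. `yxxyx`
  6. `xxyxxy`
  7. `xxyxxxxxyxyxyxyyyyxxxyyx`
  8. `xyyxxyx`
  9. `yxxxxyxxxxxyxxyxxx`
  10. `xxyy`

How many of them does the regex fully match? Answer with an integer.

1 → no match
2 → match
3 → match
4 → no match
5 → no match
6 → match
7 → no match
8 → no match
9 → match
10 → no match
Total matched: 4

4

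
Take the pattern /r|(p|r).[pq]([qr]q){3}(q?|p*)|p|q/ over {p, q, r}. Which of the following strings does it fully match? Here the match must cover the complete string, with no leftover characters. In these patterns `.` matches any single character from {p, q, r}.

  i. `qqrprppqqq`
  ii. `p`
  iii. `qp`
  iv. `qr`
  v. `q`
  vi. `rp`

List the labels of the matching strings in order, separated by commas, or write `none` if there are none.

i → no match
ii → match
iii → no match
iv → no match
v → match
vi → no match

ii, v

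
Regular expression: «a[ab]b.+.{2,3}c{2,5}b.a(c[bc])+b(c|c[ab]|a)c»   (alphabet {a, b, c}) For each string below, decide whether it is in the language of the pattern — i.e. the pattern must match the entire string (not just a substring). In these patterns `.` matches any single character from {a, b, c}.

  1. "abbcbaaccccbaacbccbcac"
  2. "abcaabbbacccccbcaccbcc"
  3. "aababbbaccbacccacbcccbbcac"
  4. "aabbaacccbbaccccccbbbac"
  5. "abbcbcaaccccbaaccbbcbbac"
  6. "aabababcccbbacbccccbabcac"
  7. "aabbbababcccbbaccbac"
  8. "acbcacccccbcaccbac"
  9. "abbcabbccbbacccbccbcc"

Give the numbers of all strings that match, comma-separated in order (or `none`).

1, 7, 9

1 → match
2 → no match
3 → no match
4 → no match
5 → no match
6 → no match
7 → match
8 → no match
9 → match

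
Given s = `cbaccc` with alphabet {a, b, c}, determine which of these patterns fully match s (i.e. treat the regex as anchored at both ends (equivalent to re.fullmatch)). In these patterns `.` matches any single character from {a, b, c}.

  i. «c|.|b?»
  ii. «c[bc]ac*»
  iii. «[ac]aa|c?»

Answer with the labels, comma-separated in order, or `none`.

i → no match
ii → match
iii → no match

ii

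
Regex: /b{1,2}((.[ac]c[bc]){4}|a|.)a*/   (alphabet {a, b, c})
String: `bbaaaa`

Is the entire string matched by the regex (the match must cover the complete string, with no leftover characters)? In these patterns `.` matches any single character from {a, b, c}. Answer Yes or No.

Yes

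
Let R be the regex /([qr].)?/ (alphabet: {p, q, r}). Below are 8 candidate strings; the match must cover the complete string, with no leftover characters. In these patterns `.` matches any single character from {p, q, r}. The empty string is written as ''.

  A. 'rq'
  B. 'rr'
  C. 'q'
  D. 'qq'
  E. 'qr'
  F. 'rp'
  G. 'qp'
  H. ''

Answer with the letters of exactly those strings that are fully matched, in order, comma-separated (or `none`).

A. 'rq' → match
B. 'rr' → match
C. 'q' → no match
D. 'qq' → match
E. 'qr' → match
F. 'rp' → match
G. 'qp' → match
H. '' → match

A, B, D, E, F, G, H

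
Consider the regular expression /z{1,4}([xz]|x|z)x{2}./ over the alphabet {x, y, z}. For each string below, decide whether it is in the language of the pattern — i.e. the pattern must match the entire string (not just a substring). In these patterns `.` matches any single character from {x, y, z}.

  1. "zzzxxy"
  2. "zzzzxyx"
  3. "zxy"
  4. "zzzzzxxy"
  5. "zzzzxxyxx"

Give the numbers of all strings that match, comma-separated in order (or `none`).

1, 4

1 → match
2 → no match
3 → no match
4 → match
5 → no match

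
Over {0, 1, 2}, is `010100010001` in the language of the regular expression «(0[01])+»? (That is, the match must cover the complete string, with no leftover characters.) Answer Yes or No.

Yes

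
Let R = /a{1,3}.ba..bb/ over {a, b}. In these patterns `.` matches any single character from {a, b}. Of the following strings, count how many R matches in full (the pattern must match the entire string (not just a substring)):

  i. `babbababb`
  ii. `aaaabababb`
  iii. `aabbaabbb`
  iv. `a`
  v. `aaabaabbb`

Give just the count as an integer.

i → no match — must start with `a`
ii → match
iii → match
iv → no match — must end with `bb`
v → match
Total matched: 3

3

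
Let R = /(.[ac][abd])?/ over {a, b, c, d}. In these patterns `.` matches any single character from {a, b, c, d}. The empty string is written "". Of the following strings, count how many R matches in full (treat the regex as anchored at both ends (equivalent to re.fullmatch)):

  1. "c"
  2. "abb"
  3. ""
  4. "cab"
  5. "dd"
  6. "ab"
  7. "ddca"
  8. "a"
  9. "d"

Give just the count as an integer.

2

1 → no match
2 → no match
3 → match
4 → match
5 → no match
6 → no match
7 → no match
8 → no match
9 → no match
Total matched: 2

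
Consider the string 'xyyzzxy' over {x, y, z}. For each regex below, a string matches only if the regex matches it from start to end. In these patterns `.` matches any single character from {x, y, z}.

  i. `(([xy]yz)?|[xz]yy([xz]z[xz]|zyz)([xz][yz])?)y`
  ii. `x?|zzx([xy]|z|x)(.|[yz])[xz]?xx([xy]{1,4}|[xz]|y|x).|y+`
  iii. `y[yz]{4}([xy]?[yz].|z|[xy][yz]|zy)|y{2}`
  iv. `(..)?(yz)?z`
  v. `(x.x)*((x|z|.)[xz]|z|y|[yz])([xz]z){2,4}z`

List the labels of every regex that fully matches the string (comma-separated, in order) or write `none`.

i → match
ii → no match
iii → no match — must start with 'y'
iv → no match — must end with 'z'
v → no match — must end with 'zz'

i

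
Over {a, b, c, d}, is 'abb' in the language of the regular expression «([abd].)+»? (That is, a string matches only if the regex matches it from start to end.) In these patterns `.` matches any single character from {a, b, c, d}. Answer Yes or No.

No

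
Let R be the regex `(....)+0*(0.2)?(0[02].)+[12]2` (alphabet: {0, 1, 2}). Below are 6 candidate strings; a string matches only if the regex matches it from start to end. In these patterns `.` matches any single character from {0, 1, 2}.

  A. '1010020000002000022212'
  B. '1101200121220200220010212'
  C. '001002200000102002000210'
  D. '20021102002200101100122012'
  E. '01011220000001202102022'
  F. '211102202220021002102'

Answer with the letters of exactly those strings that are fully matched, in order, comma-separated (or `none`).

A → no match
B → no match
C → no match — must end with '2'
D → no match
E → match
F → no match

E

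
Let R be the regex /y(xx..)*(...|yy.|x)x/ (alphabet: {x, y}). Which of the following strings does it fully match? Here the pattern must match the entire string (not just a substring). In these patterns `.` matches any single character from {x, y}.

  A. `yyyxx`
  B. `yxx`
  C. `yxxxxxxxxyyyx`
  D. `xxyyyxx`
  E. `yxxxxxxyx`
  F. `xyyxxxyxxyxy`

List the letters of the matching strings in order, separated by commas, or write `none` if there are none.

A → match
B → match
C → match
D → no match — must start with `y`
E → match
F → no match — must start with `y`

A, B, C, E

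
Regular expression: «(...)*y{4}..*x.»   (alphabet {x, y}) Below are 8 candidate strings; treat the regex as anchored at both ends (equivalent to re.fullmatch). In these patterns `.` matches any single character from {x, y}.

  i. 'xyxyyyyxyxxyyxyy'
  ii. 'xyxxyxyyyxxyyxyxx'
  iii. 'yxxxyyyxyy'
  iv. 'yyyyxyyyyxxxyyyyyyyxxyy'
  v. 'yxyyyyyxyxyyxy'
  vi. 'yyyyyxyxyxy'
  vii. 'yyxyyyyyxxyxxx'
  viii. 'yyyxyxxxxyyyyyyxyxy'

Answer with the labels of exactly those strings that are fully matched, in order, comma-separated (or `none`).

v, vi, vii, viii

i → no match
ii → no match
iii. 'yxxxyyyxyy' → no match
iv → no match
v → match
vi. 'yyyyyxyxyxy' → match
vii → match
viii → match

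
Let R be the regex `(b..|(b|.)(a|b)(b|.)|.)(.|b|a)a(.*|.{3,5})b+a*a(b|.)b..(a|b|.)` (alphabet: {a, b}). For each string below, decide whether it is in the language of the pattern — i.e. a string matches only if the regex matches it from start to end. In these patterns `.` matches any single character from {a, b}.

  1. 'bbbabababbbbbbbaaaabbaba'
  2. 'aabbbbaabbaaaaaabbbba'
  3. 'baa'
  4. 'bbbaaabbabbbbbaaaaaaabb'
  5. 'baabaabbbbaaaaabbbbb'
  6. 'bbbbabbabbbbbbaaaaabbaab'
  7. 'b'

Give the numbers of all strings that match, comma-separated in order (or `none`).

5, 6

1 → no match
2 → no match
3 → no match
4 → no match
5 → match
6 → match
7 → no match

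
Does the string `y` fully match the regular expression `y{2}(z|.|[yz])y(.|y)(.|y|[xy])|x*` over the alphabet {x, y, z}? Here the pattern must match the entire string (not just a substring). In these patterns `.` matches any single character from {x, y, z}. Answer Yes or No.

No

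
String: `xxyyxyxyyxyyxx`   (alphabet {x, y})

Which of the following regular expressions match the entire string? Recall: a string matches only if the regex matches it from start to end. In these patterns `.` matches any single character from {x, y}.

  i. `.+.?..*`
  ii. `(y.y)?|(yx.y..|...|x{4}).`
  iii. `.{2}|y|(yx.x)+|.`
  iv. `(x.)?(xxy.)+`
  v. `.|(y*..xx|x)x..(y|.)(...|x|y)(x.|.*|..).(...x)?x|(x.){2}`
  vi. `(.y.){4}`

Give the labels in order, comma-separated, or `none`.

i → match
ii → no match
iii → no match
iv → no match
v → match
vi → no match

i, v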